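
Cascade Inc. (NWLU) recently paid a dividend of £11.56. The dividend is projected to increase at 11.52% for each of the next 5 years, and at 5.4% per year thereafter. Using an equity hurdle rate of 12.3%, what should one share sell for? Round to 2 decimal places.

Two-stage DDM. Project D₁…D_5 at 0.1152, terminal growth 0.054, discount at r = 0.123.
D_1 = 12.8917
D_2 = 14.3768
D_3 = 16.0330
D_4 = 17.8801
D_5 = 19.9398
Terminal value at t=5: TV = D_6/(r−g) = 21.0166/(0.123−0.054) = 304.5883
P₀ = 12.8917/(1+0.123)^1 + 14.3768/(1+0.123)^2 + 16.0330/(1+0.123)^3 + 17.8801/(1+0.123)^4 + 19.9398/(1+0.123)^5 + 304.5883/(1+0.123)^5 = 227.1420

£227.14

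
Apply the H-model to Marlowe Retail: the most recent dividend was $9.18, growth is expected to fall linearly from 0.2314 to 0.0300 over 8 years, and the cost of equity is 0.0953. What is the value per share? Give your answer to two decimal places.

H-model: P₀ = D₀[(1+g_L) + H(g_S−g_L)]/(r−g_L), with H = 8/2 = 4.
P₀ = 9.18 × [(1+0.03) + 4×(0.2314−0.03)] / (0.0953−0.03)
   = 9.18 × 1.8356 / 0.0653 = 258.0522

$258.05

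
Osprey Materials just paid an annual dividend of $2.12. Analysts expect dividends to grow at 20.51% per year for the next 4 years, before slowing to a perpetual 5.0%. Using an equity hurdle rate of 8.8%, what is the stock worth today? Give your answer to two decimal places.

$99.19

Two-stage DDM. Project D₁…D_4 at 0.2051, terminal growth 0.05, discount at r = 0.088.
D_1 = 2.5548
D_2 = 3.0788
D_3 = 3.7103
D_4 = 4.4712
Terminal value at t=4: TV = D_5/(r−g) = 4.6948/(0.088−0.05) = 123.5475
P₀ = 2.5548/(1+0.088)^1 + 3.0788/(1+0.088)^2 + 3.7103/(1+0.088)^3 + 4.4712/(1+0.088)^4 + 123.5475/(1+0.088)^4 = 99.1903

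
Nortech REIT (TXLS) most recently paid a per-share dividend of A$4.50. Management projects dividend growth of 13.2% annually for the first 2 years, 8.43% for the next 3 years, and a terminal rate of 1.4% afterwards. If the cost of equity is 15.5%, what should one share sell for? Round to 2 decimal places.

A$45.90

Three-stage DDM. Project D₁…D_5; terminal Gordon value at t=5 with g = 0.014; discount at r = 0.155.
D_1 = 5.0940
D_2 = 5.7664
D_3 = 6.2525
D_4 = 6.7796
D_5 = 7.3511
TV_5 = 7.4540/(0.155−0.014) = 52.8655
P₀ = Σ Dₜ/(1+r)ᵗ + TV_5/(1+r)^5 = 45.8964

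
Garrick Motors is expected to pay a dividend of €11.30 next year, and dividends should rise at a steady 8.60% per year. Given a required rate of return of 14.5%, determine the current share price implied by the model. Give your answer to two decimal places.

€191.53

Gordon growth model: P₀ = D₁/(r − g), with D₁ = 11.30 given directly.
P₀ = 11.3000 / (0.145 − 0.086) = 11.3000 / 0.059 = 191.5254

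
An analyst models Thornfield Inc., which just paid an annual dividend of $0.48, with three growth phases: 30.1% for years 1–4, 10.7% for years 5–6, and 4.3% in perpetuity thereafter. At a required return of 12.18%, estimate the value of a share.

$15.71

Three-stage DDM. Project D₁…D_6; terminal Gordon value at t=6 with g = 0.043; discount at r = 0.1218.
D_1 = 0.6245
D_2 = 0.8124
D_3 = 1.0570
D_4 = 1.3752
D_5 = 1.5223
D_6 = 1.6852
TV_6 = 1.7576/(0.1218−0.043) = 22.3051
P₀ = Σ Dₜ/(1+r)ᵗ + TV_6/(1+r)^6 = 15.7139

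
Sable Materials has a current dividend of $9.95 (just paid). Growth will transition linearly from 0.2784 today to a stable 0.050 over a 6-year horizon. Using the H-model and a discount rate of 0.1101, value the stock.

H-model: P₀ = D₀[(1+g_L) + H(g_S−g_L)]/(r−g_L), with H = 6/2 = 3.
P₀ = 9.95 × [(1+0.05) + 3×(0.2784−0.05)] / (0.1101−0.05)
   = 9.95 × 1.7352 / 0.0601 = 287.2752

$287.28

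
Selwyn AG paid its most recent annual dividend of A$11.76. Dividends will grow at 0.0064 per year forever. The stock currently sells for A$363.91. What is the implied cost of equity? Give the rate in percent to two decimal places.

3.89%

Rearranging the constant-growth DDM: r = D₁/P₀ + g.
D₁ = 11.76 × (1 + 0.0064) = 11.8353.
r = 11.8353 / 363.91 + 0.0064 = 0.03252 + 0.0064 = 0.03892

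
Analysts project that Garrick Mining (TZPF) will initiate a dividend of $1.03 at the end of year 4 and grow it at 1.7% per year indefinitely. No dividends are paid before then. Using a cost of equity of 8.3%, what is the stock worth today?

Deferred-dividend DDM. At t=3 the remaining stream is a growing perpetuity with first payment D_4 = 1.03.
V_3 = D_4/(r−g) = 1.03/(0.083−0.017) = 15.6061
P₀ = V_3/(1+r)^3 = 15.6061/(1+0.083)^3 = 12.2859

$12.29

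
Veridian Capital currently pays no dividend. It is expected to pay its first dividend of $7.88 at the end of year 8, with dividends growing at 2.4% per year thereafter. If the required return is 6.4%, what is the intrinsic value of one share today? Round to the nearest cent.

Deferred-dividend DDM. At t=7 the remaining stream is a growing perpetuity with first payment D_8 = 7.88.
V_7 = D_8/(r−g) = 7.88/(0.064−0.024) = 197.0000
P₀ = V_7/(1+r)^7 = 197.0000/(1+0.064)^7 = 127.6071

$127.61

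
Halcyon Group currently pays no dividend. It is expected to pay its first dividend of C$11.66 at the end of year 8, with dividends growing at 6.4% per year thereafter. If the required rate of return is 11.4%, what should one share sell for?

Deferred-dividend DDM. At t=7 the remaining stream is a growing perpetuity with first payment D_8 = 11.66.
V_7 = D_8/(r−g) = 11.66/(0.114−0.064) = 233.2000
P₀ = V_7/(1+r)^7 = 233.2000/(1+0.114)^7 = 109.5298

C$109.53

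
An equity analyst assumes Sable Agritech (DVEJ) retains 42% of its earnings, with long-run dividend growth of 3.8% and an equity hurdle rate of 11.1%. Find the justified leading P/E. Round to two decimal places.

7.95

Payout ratio b = 1 − 0.42 = 0.58.
Justified leading P/E = b/(r−g) = 0.58/(0.111−0.038) = 7.9452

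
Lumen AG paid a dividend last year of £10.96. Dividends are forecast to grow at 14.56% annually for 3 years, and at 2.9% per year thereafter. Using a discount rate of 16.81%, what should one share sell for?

Two-stage DDM. Project D₁…D_3 at 0.1456, terminal growth 0.029, discount at r = 0.1681.
D_1 = 12.5558
D_2 = 14.3839
D_3 = 16.4782
Terminal value at t=3: TV = D_4/(r−g) = 16.9561/(0.1681−0.029) = 121.8983
P₀ = 12.5558/(1+0.1681)^1 + 14.3839/(1+0.1681)^2 + 16.4782/(1+0.1681)^3 + 121.8983/(1+0.1681)^3 = 108.1113

£108.11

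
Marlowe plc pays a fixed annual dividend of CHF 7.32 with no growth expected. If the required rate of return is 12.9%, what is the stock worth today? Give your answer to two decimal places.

Zero-growth DDM (perpetuity): P₀ = D/r = 7.32 / 0.129 = 56.7442

CHF 56.74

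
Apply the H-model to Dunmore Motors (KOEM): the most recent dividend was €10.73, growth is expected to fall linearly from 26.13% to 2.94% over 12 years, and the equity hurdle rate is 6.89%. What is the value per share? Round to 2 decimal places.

H-model: P₀ = D₀[(1+g_L) + H(g_S−g_L)]/(r−g_L), with H = 12/2 = 6.
P₀ = 10.73 × [(1+0.0294) + 6×(0.2613−0.0294)] / (0.0689−0.0294)
   = 10.73 × 2.4208 / 0.0395 = 657.5996

€657.60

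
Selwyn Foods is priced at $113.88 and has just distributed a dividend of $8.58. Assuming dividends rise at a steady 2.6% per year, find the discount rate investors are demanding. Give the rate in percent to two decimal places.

10.33%

Rearranging the constant-growth DDM: r = D₁/P₀ + g.
D₁ = 8.58 × (1 + 0.026) = 8.8031.
r = 8.8031 / 113.88 + 0.026 = 0.07730 + 0.026 = 0.10330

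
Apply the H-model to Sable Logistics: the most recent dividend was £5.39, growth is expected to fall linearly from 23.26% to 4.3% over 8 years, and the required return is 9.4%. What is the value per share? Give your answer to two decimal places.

£190.38

H-model: P₀ = D₀[(1+g_L) + H(g_S−g_L)]/(r−g_L), with H = 8/2 = 4.
P₀ = 5.39 × [(1+0.043) + 4×(0.2326−0.043)] / (0.094−0.043)
   = 5.39 × 1.8014 / 0.051 = 190.3833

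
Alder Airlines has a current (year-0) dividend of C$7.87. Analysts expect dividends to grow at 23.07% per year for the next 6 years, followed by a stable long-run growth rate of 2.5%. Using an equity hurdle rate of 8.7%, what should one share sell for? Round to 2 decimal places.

C$348.63

Two-stage DDM. Project D₁…D_6 at 0.2307, terminal growth 0.025, discount at r = 0.087.
D_1 = 9.6856
D_2 = 11.9201
D_3 = 14.6700
D_4 = 18.0544
D_5 = 22.2196
D_6 = 27.3456
Terminal value at t=6: TV = D_7/(r−g) = 28.0293/(0.087−0.025) = 452.0850
P₀ = 9.6856/(1+0.087)^1 + 11.9201/(1+0.087)^2 + 14.6700/(1+0.087)^3 + 18.0544/(1+0.087)^4 + 22.2196/(1+0.087)^5 + 27.3456/(1+0.087)^6 + 452.0850/(1+0.087)^6 = 348.6297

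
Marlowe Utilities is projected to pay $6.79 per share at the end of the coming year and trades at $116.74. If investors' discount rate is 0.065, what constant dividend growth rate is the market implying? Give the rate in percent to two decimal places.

0.68%

From P₀ = D₁/(r − g), the implied growth is g = r − D₁/P₀.
g = 0.065 − 6.79/116.74 = 0.065 − 0.05816 = 0.00684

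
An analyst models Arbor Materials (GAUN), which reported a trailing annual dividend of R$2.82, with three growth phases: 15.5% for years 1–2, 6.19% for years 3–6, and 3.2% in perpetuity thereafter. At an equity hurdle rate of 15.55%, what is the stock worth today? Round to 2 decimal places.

R$31.60

Three-stage DDM. Project D₁…D_6; terminal Gordon value at t=6 with g = 0.032; discount at r = 0.1555.
D_1 = 3.2571
D_2 = 3.7620
D_3 = 3.9948
D_4 = 4.2421
D_5 = 4.5047
D_6 = 4.7835
TV_6 = 4.9366/(0.1555−0.032) = 39.9724
P₀ = Σ Dₜ/(1+r)ᵗ + TV_6/(1+r)^6 = 31.5952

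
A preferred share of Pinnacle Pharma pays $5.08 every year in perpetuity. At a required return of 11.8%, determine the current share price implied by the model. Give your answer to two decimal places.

Zero-growth DDM (perpetuity): P₀ = D/r = 5.08 / 0.118 = 43.0508

$43.05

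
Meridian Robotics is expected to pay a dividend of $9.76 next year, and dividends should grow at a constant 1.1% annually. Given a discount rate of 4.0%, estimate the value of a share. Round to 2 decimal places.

$336.55

Gordon growth model: P₀ = D₁/(r − g), with D₁ = 9.76 given directly.
P₀ = 9.7600 / (0.04 − 0.011) = 9.7600 / 0.029 = 336.5517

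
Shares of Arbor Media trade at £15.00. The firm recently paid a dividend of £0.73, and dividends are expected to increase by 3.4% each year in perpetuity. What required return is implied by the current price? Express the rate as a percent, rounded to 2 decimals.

8.43%

Rearranging the constant-growth DDM: r = D₁/P₀ + g.
D₁ = 0.73 × (1 + 0.034) = 0.7548.
r = 0.7548 / 15.00 + 0.034 = 0.05032 + 0.034 = 0.08432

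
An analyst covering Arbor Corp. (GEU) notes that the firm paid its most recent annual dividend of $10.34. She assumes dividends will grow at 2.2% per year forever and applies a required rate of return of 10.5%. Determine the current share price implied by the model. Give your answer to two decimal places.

Gordon growth model: P₀ = D₁/(r − g). D₁ = 10.34 × (1 + 0.022) = 10.5675.
P₀ = 10.5675 / (0.105 − 0.022) = 10.5675 / 0.083 = 127.3190

$127.32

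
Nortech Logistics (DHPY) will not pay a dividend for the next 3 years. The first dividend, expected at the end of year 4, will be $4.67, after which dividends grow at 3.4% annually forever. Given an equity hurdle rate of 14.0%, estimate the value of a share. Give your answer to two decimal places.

$29.74

Deferred-dividend DDM. At t=3 the remaining stream is a growing perpetuity with first payment D_4 = 4.67.
V_3 = D_4/(r−g) = 4.67/(0.14−0.034) = 44.0566
P₀ = V_3/(1+r)^3 = 44.0566/(1+0.14)^3 = 29.7370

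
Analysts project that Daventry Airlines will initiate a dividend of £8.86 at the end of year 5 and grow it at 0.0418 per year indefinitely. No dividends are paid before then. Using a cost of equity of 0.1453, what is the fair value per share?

Deferred-dividend DDM. At t=4 the remaining stream is a growing perpetuity with first payment D_5 = 8.86.
V_4 = D_5/(r−g) = 8.86/(0.1453−0.0418) = 85.6039
P₀ = V_4/(1+r)^4 = 85.6039/(1+0.1453)^4 = 49.7527

£49.75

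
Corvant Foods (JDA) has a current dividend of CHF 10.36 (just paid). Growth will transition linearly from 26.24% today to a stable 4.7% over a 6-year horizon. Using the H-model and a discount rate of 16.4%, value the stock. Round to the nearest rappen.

CHF 149.93

H-model: P₀ = D₀[(1+g_L) + H(g_S−g_L)]/(r−g_L), with H = 6/2 = 3.
P₀ = 10.36 × [(1+0.047) + 3×(0.2624−0.047)] / (0.164−0.047)
   = 10.36 × 1.6932 / 0.117 = 149.9278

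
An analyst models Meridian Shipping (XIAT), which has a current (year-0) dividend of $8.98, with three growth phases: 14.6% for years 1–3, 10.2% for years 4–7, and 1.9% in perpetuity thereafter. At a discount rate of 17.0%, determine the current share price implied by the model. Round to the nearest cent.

$99.79

Three-stage DDM. Project D₁…D_7; terminal Gordon value at t=7 with g = 0.019; discount at r = 0.17.
D_1 = 10.2911
D_2 = 11.7936
D_3 = 13.5154
D_4 = 14.8940
D_5 = 16.4132
D_6 = 18.0874
D_7 = 19.9323
TV_7 = 20.3110/(0.17−0.019) = 134.5098
P₀ = Σ Dₜ/(1+r)ᵗ + TV_7/(1+r)^7 = 99.7948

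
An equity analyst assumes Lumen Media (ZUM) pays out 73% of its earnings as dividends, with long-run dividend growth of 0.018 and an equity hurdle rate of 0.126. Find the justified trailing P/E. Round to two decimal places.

Justified trailing P/E = b(1+g)/(r−g) = 0.73×(1+0.018)/(0.126−0.018) = 6.8809

6.88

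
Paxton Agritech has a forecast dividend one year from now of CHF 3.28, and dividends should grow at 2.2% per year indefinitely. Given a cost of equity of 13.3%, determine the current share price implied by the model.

Gordon growth model: P₀ = D₁/(r − g), with D₁ = 3.28 given directly.
P₀ = 3.2800 / (0.133 − 0.022) = 3.2800 / 0.111 = 29.5495

CHF 29.55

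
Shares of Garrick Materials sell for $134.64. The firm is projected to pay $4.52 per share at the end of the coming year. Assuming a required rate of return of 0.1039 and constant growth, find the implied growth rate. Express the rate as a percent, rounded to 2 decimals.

From P₀ = D₁/(r − g), the implied growth is g = r − D₁/P₀.
g = 0.1039 − 4.52/134.64 = 0.1039 − 0.03357 = 0.07033

7.03%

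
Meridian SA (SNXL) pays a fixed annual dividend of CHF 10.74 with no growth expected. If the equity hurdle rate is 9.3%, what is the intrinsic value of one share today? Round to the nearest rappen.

CHF 115.48

Zero-growth DDM (perpetuity): P₀ = D/r = 10.74 / 0.093 = 115.4839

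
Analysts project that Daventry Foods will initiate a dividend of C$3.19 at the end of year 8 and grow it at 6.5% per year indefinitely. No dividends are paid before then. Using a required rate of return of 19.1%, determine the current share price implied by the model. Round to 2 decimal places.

C$7.45

Deferred-dividend DDM. At t=7 the remaining stream is a growing perpetuity with first payment D_8 = 3.19.
V_7 = D_8/(r−g) = 3.19/(0.191−0.065) = 25.3175
P₀ = V_7/(1+r)^7 = 25.3175/(1+0.191)^7 = 7.4480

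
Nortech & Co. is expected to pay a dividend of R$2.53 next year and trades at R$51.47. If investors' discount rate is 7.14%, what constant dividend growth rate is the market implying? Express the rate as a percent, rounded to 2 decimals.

From P₀ = D₁/(r − g), the implied growth is g = r − D₁/P₀.
g = 0.0714 − 2.53/51.47 = 0.0714 − 0.04915 = 0.02225

2.22%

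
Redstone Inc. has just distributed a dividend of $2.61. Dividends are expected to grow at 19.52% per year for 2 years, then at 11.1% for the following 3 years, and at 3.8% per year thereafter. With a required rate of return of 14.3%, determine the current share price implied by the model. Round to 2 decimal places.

$39.58

Three-stage DDM. Project D₁…D_5; terminal Gordon value at t=5 with g = 0.038; discount at r = 0.143.
D_1 = 3.1195
D_2 = 3.7284
D_3 = 4.1422
D_4 = 4.6020
D_5 = 5.1129
TV_5 = 5.3071/(0.143−0.038) = 50.5443
P₀ = Σ Dₜ/(1+r)ᵗ + TV_5/(1+r)^5 = 39.5825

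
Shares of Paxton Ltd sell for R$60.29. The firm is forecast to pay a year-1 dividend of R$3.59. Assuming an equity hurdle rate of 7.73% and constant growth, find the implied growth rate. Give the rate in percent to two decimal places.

1.78%

From P₀ = D₁/(r − g), the implied growth is g = r − D₁/P₀.
g = 0.0773 − 3.59/60.29 = 0.0773 − 0.05955 = 0.01775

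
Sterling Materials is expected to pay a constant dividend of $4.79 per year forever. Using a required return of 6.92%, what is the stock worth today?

$69.22

Zero-growth DDM (perpetuity): P₀ = D/r = 4.79 / 0.0692 = 69.2197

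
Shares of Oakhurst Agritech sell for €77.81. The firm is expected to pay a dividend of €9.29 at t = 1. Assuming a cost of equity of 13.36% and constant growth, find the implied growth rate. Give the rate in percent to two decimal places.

1.42%

From P₀ = D₁/(r − g), the implied growth is g = r − D₁/P₀.
g = 0.1336 − 9.29/77.81 = 0.1336 − 0.11939 = 0.01421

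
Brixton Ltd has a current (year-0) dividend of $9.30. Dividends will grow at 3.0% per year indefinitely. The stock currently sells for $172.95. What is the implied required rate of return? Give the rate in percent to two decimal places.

8.54%

Rearranging the constant-growth DDM: r = D₁/P₀ + g.
D₁ = 9.30 × (1 + 0.03) = 9.5790.
r = 9.5790 / 172.95 + 0.03 = 0.05539 + 0.03 = 0.08539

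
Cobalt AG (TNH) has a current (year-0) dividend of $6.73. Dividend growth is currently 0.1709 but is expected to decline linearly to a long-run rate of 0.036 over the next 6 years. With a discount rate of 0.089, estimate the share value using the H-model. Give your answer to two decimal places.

$182.94

H-model: P₀ = D₀[(1+g_L) + H(g_S−g_L)]/(r−g_L), with H = 6/2 = 3.
P₀ = 6.73 × [(1+0.036) + 3×(0.1709−0.036)] / (0.089−0.036)
   = 6.73 × 1.4407 / 0.053 = 182.9417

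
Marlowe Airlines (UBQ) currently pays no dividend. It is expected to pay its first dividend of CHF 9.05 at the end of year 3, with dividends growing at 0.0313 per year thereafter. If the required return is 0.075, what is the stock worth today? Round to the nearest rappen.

Deferred-dividend DDM. At t=2 the remaining stream is a growing perpetuity with first payment D_3 = 9.05.
V_2 = D_3/(r−g) = 9.05/(0.075−0.0313) = 207.0938
P₀ = V_2/(1+r)^2 = 207.0938/(1+0.075)^2 = 179.2050

CHF 179.21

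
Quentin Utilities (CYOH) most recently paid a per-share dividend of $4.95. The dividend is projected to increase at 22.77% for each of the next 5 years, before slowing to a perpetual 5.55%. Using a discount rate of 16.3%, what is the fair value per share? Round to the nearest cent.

Two-stage DDM. Project D₁…D_5 at 0.2277, terminal growth 0.0555, discount at r = 0.163.
D_1 = 6.0771
D_2 = 7.4609
D_3 = 9.1597
D_4 = 11.2454
D_5 = 13.8060
Terminal value at t=5: TV = D_6/(r−g) = 14.5722/(0.163−0.0555) = 135.5552
P₀ = 6.0771/(1+0.163)^1 + 7.4609/(1+0.163)^2 + 9.1597/(1+0.163)^3 + 11.2454/(1+0.163)^4 + 13.8060/(1+0.163)^5 + 135.5552/(1+0.163)^5 = 92.9116

$92.91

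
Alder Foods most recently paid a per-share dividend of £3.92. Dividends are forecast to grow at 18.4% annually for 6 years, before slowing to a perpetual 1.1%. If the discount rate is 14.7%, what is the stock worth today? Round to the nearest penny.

Two-stage DDM. Project D₁…D_6 at 0.184, terminal growth 0.011, discount at r = 0.147.
D_1 = 4.6413
D_2 = 5.4953
D_3 = 6.5064
D_4 = 7.7036
D_5 = 9.1210
D_6 = 10.7993
Terminal value at t=6: TV = D_7/(r−g) = 10.9181/(0.147−0.011) = 80.2802
P₀ = 4.6413/(1+0.147)^1 + 5.4953/(1+0.147)^2 + 6.5064/(1+0.147)^3 + 7.7036/(1+0.147)^4 + 9.1210/(1+0.147)^5 + 10.7993/(1+0.147)^6 + 80.2802/(1+0.147)^6 = 61.5785

£61.58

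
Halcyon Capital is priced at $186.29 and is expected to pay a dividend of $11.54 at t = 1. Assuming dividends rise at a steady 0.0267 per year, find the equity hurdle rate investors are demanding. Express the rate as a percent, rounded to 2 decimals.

Rearranging the constant-growth DDM: r = D₁/P₀ + g.
r = 11.5400 / 186.29 + 0.0267 = 0.06195 + 0.0267 = 0.08865

8.86%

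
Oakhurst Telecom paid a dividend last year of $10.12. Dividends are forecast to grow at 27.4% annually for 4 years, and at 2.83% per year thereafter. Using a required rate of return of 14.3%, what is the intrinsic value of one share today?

$193.52

Two-stage DDM. Project D₁…D_4 at 0.274, terminal growth 0.0283, discount at r = 0.143.
D_1 = 12.8929
D_2 = 16.4255
D_3 = 20.9261
D_4 = 26.6599
Terminal value at t=4: TV = D_5/(r−g) = 27.4144/(0.143−0.0283) = 239.0092
P₀ = 12.8929/(1+0.143)^1 + 16.4255/(1+0.143)^2 + 20.9261/(1+0.143)^3 + 26.6599/(1+0.143)^4 + 239.0092/(1+0.143)^4 = 193.5186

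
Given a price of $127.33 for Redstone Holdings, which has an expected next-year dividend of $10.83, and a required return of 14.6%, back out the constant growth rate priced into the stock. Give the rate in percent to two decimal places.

6.09%

From P₀ = D₁/(r − g), the implied growth is g = r − D₁/P₀.
g = 0.146 − 10.83/127.33 = 0.146 − 0.08505 = 0.06095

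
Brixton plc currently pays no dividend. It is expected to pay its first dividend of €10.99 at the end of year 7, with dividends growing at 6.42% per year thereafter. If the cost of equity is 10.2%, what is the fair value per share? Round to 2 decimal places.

€162.34

Deferred-dividend DDM. At t=6 the remaining stream is a growing perpetuity with first payment D_7 = 10.99.
V_6 = D_7/(r−g) = 10.99/(0.102−0.0642) = 290.7407
P₀ = V_6/(1+r)^6 = 290.7407/(1+0.102)^6 = 162.3366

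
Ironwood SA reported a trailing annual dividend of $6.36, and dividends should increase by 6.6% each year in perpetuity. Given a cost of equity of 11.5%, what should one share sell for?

Gordon growth model: P₀ = D₁/(r − g). D₁ = 6.36 × (1 + 0.066) = 6.7798.
P₀ = 6.7798 / (0.115 − 0.066) = 6.7798 / 0.049 = 138.3624

$138.36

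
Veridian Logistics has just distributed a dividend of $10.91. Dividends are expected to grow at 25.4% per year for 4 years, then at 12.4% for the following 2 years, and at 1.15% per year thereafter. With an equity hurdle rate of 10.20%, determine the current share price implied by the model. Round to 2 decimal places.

Three-stage DDM. Project D₁…D_6; terminal Gordon value at t=6 with g = 0.0115; discount at r = 0.102.
D_1 = 13.6811
D_2 = 17.1561
D_3 = 21.5138
D_4 = 26.9783
D_5 = 30.3236
D_6 = 34.0838
TV_6 = 34.4757/(0.102−0.0115) = 380.9472
P₀ = Σ Dₜ/(1+r)ᵗ + TV_6/(1+r)^6 = 311.3040

$311.30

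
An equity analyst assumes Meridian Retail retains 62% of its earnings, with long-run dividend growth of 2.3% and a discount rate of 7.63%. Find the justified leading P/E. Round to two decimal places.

7.13

Payout ratio b = 1 − 0.62 = 0.38.
Justified leading P/E = b/(r−g) = 0.38/(0.0763−0.023) = 7.1295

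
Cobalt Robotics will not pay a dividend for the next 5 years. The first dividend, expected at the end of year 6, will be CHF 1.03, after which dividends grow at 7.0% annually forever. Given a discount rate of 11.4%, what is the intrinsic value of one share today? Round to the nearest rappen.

CHF 13.64

Deferred-dividend DDM. At t=5 the remaining stream is a growing perpetuity with first payment D_6 = 1.03.
V_5 = D_6/(r−g) = 1.03/(0.114−0.07) = 23.4091
P₀ = V_5/(1+r)^5 = 23.4091/(1+0.114)^5 = 13.6445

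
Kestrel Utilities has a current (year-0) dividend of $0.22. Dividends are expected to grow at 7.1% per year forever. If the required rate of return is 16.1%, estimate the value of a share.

$2.62

Gordon growth model: P₀ = D₁/(r − g). D₁ = 0.22 × (1 + 0.071) = 0.2356.
P₀ = 0.2356 / (0.161 − 0.071) = 0.2356 / 0.09 = 2.6180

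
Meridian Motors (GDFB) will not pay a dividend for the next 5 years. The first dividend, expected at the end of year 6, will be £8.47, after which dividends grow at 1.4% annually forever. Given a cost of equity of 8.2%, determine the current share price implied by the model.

Deferred-dividend DDM. At t=5 the remaining stream is a growing perpetuity with first payment D_6 = 8.47.
V_5 = D_6/(r−g) = 8.47/(0.082−0.014) = 124.5588
P₀ = V_5/(1+r)^5 = 124.5588/(1+0.082)^5 = 83.9921

£83.99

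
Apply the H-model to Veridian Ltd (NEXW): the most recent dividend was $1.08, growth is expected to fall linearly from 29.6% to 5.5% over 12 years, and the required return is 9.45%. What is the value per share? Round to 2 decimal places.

$68.38

H-model: P₀ = D₀[(1+g_L) + H(g_S−g_L)]/(r−g_L), with H = 12/2 = 6.
P₀ = 1.08 × [(1+0.055) + 6×(0.296−0.055)] / (0.0945−0.055)
   = 1.08 × 2.5010 / 0.0395 = 68.3818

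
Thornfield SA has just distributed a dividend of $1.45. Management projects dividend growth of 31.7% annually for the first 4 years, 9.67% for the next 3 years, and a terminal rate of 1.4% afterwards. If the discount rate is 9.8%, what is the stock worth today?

Three-stage DDM. Project D₁…D_7; terminal Gordon value at t=7 with g = 0.014; discount at r = 0.098.
D_1 = 1.9096
D_2 = 2.5150
D_3 = 3.3123
D_4 = 4.3623
D_5 = 4.7841
D_6 = 5.2467
D_7 = 5.7541
TV_7 = 5.8346/(0.098−0.014) = 69.4598
P₀ = Σ Dₜ/(1+r)ᵗ + TV_7/(1+r)^7 = 54.4120

$54.41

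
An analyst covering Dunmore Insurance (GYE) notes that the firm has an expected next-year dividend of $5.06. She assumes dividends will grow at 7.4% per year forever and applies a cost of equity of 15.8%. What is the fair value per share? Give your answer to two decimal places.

$60.24

Gordon growth model: P₀ = D₁/(r − g), with D₁ = 5.06 given directly.
P₀ = 5.0600 / (0.158 − 0.074) = 5.0600 / 0.084 = 60.2381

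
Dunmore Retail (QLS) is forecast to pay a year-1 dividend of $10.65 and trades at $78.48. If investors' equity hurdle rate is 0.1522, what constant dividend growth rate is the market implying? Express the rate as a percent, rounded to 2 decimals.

1.65%

From P₀ = D₁/(r − g), the implied growth is g = r − D₁/P₀.
g = 0.1522 − 10.65/78.48 = 0.1522 − 0.13570 = 0.01650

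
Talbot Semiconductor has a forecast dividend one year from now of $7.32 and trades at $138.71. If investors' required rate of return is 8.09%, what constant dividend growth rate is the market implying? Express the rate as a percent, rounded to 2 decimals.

2.81%

From P₀ = D₁/(r − g), the implied growth is g = r − D₁/P₀.
g = 0.0809 − 7.32/138.71 = 0.0809 − 0.05277 = 0.02813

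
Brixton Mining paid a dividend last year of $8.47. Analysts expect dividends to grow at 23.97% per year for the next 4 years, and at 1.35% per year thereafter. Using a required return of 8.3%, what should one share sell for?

$260.11

Two-stage DDM. Project D₁…D_4 at 0.2397, terminal growth 0.0135, discount at r = 0.083.
D_1 = 10.5003
D_2 = 13.0172
D_3 = 16.1374
D_4 = 20.0055
Terminal value at t=4: TV = D_5/(r−g) = 20.2756/(0.083−0.0135) = 291.7352
P₀ = 10.5003/(1+0.083)^1 + 13.0172/(1+0.083)^2 + 16.1374/(1+0.083)^3 + 20.0055/(1+0.083)^4 + 291.7352/(1+0.083)^4 = 260.1084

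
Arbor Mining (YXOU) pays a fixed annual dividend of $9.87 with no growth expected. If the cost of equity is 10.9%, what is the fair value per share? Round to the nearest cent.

Zero-growth DDM (perpetuity): P₀ = D/r = 9.87 / 0.109 = 90.5505

$90.55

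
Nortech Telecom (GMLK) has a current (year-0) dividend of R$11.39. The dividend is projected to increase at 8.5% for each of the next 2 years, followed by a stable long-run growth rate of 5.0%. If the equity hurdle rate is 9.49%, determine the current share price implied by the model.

Two-stage DDM. Project D₁…D_2 at 0.085, terminal growth 0.05, discount at r = 0.0949.
D_1 = 12.3582
D_2 = 13.4086
Terminal value at t=2: TV = D_3/(r−g) = 14.0790/(0.0949−0.05) = 313.5640
P₀ = 12.3582/(1+0.0949)^1 + 13.4086/(1+0.0949)^2 + 313.5640/(1+0.0949)^2 = 284.0355

R$284.04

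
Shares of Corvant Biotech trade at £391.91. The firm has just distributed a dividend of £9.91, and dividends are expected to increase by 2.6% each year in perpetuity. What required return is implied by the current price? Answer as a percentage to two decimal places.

Rearranging the constant-growth DDM: r = D₁/P₀ + g.
D₁ = 9.91 × (1 + 0.026) = 10.1677.
r = 10.1677 / 391.91 + 0.026 = 0.02594 + 0.026 = 0.05194

5.19%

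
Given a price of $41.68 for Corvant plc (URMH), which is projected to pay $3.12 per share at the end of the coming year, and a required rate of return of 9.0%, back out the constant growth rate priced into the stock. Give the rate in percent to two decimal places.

From P₀ = D₁/(r − g), the implied growth is g = r − D₁/P₀.
g = 0.09 − 3.12/41.68 = 0.09 − 0.07486 = 0.01514

1.51%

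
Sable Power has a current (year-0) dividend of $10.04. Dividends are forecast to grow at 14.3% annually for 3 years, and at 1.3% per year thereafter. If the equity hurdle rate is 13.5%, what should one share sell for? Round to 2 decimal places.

$115.69

Two-stage DDM. Project D₁…D_3 at 0.143, terminal growth 0.013, discount at r = 0.135.
D_1 = 11.4757
D_2 = 13.1167
D_3 = 14.9924
Terminal value at t=3: TV = D_4/(r−g) = 15.1873/(0.135−0.013) = 124.4864
P₀ = 11.4757/(1+0.135)^1 + 13.1167/(1+0.135)^2 + 14.9924/(1+0.135)^3 + 124.4864/(1+0.135)^3 = 115.6868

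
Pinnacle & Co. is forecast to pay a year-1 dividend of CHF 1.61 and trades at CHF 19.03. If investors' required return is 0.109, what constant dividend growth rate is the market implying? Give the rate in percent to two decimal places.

From P₀ = D₁/(r − g), the implied growth is g = r − D₁/P₀.
g = 0.109 − 1.61/19.03 = 0.109 − 0.08460 = 0.02440

2.44%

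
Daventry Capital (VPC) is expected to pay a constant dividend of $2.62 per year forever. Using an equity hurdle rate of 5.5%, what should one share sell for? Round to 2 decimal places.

Zero-growth DDM (perpetuity): P₀ = D/r = 2.62 / 0.055 = 47.6364

$47.64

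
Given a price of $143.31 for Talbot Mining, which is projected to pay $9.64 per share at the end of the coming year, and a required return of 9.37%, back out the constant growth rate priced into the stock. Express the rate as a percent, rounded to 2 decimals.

From P₀ = D₁/(r − g), the implied growth is g = r − D₁/P₀.
g = 0.0937 − 9.64/143.31 = 0.0937 − 0.06727 = 0.02643

2.64%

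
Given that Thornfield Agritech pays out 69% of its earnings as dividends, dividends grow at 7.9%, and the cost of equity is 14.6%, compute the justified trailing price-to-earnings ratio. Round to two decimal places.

11.11

Justified trailing P/E = b(1+g)/(r−g) = 0.69×(1+0.079)/(0.146−0.079) = 11.1121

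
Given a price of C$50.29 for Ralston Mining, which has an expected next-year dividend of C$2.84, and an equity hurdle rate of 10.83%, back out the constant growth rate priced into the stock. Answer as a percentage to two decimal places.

From P₀ = D₁/(r − g), the implied growth is g = r − D₁/P₀.
g = 0.1083 − 2.84/50.29 = 0.1083 − 0.05647 = 0.05183

5.18%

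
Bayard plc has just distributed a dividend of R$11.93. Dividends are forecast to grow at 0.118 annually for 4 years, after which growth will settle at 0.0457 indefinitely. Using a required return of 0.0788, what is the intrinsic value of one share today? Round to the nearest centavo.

R$486.95

Two-stage DDM. Project D₁…D_4 at 0.118, terminal growth 0.0457, discount at r = 0.0788.
D_1 = 13.3377
D_2 = 14.9116
D_3 = 16.6712
D_4 = 18.6384
Terminal value at t=4: TV = D_5/(r−g) = 19.4901/(0.0788−0.0457) = 588.8257
P₀ = 13.3377/(1+0.0788)^1 + 14.9116/(1+0.0788)^2 + 16.6712/(1+0.0788)^3 + 18.6384/(1+0.0788)^4 + 588.8257/(1+0.0788)^4 = 486.9488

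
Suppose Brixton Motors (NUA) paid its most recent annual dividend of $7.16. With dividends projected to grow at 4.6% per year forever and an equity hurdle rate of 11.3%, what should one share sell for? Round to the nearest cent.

$111.78

Gordon growth model: P₀ = D₁/(r − g). D₁ = 7.16 × (1 + 0.046) = 7.4894.
P₀ = 7.4894 / (0.113 − 0.046) = 7.4894 / 0.067 = 111.7815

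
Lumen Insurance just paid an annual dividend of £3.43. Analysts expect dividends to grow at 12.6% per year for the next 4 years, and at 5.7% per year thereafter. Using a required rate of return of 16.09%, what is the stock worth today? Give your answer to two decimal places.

£43.60

Two-stage DDM. Project D₁…D_4 at 0.126, terminal growth 0.057, discount at r = 0.1609.
D_1 = 3.8622
D_2 = 4.3488
D_3 = 4.8968
D_4 = 5.5138
Terminal value at t=4: TV = D_5/(r−g) = 5.8280/(0.1609−0.057) = 56.0928
P₀ = 3.8622/(1+0.1609)^1 + 4.3488/(1+0.1609)^2 + 4.8968/(1+0.1609)^3 + 5.5138/(1+0.1609)^4 + 56.0928/(1+0.1609)^4 = 43.6030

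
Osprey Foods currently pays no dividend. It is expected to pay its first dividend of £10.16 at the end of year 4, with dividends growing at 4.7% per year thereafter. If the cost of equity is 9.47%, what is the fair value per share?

Deferred-dividend DDM. At t=3 the remaining stream is a growing perpetuity with first payment D_4 = 10.16.
V_3 = D_4/(r−g) = 10.16/(0.0947−0.047) = 212.9979
P₀ = V_3/(1+r)^3 = 212.9979/(1+0.0947)^3 = 162.3641

£162.36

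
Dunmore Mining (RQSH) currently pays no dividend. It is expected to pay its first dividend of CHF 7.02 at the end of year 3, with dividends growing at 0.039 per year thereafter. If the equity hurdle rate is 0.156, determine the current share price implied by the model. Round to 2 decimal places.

Deferred-dividend DDM. At t=2 the remaining stream is a growing perpetuity with first payment D_3 = 7.02.
V_2 = D_3/(r−g) = 7.02/(0.156−0.039) = 60.0000
P₀ = V_2/(1+r)^2 = 60.0000/(1+0.156)^2 = 44.8989

CHF 44.90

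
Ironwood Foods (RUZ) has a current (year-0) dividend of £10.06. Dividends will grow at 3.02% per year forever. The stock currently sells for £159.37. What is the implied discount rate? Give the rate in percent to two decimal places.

9.52%

Rearranging the constant-growth DDM: r = D₁/P₀ + g.
D₁ = 10.06 × (1 + 0.0302) = 10.3638.
r = 10.3638 / 159.37 + 0.0302 = 0.06503 + 0.0302 = 0.09523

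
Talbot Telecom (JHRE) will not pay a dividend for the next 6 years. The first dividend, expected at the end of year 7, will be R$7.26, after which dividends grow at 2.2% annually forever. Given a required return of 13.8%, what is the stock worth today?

R$28.82

Deferred-dividend DDM. At t=6 the remaining stream is a growing perpetuity with first payment D_7 = 7.26.
V_6 = D_7/(r−g) = 7.26/(0.138−0.022) = 62.5862
P₀ = V_6/(1+r)^6 = 62.5862/(1+0.138)^6 = 28.8154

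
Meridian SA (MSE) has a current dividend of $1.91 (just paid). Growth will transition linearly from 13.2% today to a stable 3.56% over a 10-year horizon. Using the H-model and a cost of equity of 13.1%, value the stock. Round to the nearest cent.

$30.38

H-model: P₀ = D₀[(1+g_L) + H(g_S−g_L)]/(r−g_L), with H = 10/2 = 5.
P₀ = 1.91 × [(1+0.0356) + 5×(0.132−0.0356)] / (0.131−0.0356)
   = 1.91 × 1.5176 / 0.0954 = 30.3838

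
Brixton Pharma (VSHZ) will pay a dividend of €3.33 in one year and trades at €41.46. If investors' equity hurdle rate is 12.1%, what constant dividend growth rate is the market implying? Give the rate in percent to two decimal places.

4.07%

From P₀ = D₁/(r − g), the implied growth is g = r − D₁/P₀.
g = 0.121 − 3.33/41.46 = 0.121 − 0.08032 = 0.04068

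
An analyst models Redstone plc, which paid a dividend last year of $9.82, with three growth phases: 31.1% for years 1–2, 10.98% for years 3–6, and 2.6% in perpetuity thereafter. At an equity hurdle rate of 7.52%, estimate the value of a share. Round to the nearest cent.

Three-stage DDM. Project D₁…D_6; terminal Gordon value at t=6 with g = 0.026; discount at r = 0.0752.
D_1 = 12.8740
D_2 = 16.8778
D_3 = 18.7310
D_4 = 20.7877
D_5 = 23.0702
D_6 = 25.6033
TV_6 = 26.2690/(0.0752−0.026) = 533.9222
P₀ = Σ Dₜ/(1+r)ᵗ + TV_6/(1+r)^6 = 435.3981

$435.40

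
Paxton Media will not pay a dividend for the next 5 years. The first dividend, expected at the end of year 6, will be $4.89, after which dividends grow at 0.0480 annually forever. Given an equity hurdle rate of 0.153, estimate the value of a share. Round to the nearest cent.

Deferred-dividend DDM. At t=5 the remaining stream is a growing perpetuity with first payment D_6 = 4.89.
V_5 = D_6/(r−g) = 4.89/(0.153−0.048) = 46.5714
P₀ = V_5/(1+r)^5 = 46.5714/(1+0.153)^5 = 22.8546

$22.85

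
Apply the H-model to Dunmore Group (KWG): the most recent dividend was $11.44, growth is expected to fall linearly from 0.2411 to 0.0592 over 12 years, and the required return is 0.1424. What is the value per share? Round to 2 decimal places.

$295.71

H-model: P₀ = D₀[(1+g_L) + H(g_S−g_L)]/(r−g_L), with H = 12/2 = 6.
P₀ = 11.44 × [(1+0.0592) + 6×(0.2411−0.0592)] / (0.1424−0.0592)
   = 11.44 × 2.1506 / 0.0832 = 295.7075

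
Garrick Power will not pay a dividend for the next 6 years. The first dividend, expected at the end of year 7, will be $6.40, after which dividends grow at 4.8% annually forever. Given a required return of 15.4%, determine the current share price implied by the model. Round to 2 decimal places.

Deferred-dividend DDM. At t=6 the remaining stream is a growing perpetuity with first payment D_7 = 6.40.
V_6 = D_7/(r−g) = 6.40/(0.154−0.048) = 60.3774
P₀ = V_6/(1+r)^6 = 60.3774/(1+0.154)^6 = 25.5646

$25.56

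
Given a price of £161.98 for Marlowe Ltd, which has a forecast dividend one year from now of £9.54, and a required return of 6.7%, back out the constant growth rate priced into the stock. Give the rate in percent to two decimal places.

0.81%

From P₀ = D₁/(r − g), the implied growth is g = r − D₁/P₀.
g = 0.067 − 9.54/161.98 = 0.067 − 0.05890 = 0.00810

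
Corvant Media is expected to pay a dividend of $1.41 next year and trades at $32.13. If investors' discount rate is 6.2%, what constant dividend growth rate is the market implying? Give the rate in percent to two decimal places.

From P₀ = D₁/(r − g), the implied growth is g = r − D₁/P₀.
g = 0.062 − 1.41/32.13 = 0.062 − 0.04388 = 0.01812

1.81%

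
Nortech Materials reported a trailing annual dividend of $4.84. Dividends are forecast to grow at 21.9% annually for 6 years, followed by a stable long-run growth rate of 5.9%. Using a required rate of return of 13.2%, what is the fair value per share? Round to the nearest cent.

Two-stage DDM. Project D₁…D_6 at 0.219, terminal growth 0.059, discount at r = 0.132.
D_1 = 5.9000
D_2 = 7.1921
D_3 = 8.7671
D_4 = 10.6871
D_5 = 13.0276
D_6 = 15.8806
Terminal value at t=6: TV = D_7/(r−g) = 16.8176/(0.132−0.059) = 230.3778
P₀ = 5.9000/(1+0.132)^1 + 7.1921/(1+0.132)^2 + 8.7671/(1+0.132)^3 + 10.6871/(1+0.132)^4 + 13.0276/(1+0.132)^5 + 15.8806/(1+0.132)^6 + 230.3778/(1+0.132)^6 = 147.4196

$147.42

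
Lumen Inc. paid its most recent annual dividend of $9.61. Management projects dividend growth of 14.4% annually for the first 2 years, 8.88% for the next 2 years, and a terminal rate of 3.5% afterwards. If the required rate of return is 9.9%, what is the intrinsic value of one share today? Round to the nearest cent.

Three-stage DDM. Project D₁…D_4; terminal Gordon value at t=4 with g = 0.035; discount at r = 0.099.
D_1 = 10.9938
D_2 = 12.5770
D_3 = 13.6938
D_4 = 14.9098
TV_4 = 15.4316/(0.099−0.035) = 241.1193
P₀ = Σ Dₜ/(1+r)ᵗ + TV_4/(1+r)^4 = 206.2417

$206.24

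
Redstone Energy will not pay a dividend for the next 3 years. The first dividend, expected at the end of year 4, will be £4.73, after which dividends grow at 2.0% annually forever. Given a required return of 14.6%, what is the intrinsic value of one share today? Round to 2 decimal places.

Deferred-dividend DDM. At t=3 the remaining stream is a growing perpetuity with first payment D_4 = 4.73.
V_3 = D_4/(r−g) = 4.73/(0.146−0.02) = 37.5397
P₀ = V_3/(1+r)^3 = 37.5397/(1+0.146)^3 = 24.9423

£24.94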